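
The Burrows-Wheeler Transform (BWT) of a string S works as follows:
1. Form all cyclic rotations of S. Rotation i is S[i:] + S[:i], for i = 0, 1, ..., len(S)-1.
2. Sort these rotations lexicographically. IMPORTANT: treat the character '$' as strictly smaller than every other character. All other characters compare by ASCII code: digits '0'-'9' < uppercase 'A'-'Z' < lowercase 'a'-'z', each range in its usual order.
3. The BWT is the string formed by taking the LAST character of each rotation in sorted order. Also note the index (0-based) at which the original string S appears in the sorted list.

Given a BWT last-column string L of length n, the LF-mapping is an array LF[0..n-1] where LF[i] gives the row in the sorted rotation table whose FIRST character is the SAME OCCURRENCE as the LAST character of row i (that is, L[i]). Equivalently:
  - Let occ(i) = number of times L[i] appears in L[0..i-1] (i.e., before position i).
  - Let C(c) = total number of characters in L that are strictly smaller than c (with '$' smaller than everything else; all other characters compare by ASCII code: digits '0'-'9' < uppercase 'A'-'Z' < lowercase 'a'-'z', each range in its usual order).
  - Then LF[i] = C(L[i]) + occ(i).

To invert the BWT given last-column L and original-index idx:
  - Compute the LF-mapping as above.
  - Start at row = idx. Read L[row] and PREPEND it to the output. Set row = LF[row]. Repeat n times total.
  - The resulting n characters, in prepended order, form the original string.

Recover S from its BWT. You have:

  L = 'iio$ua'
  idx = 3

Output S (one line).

Answer: iauoi$

Derivation:
LF mapping: 2 3 4 0 5 1
Walk LF starting at row 3, prepending L[row]:
  step 1: row=3, L[3]='$', prepend. Next row=LF[3]=0
  step 2: row=0, L[0]='i', prepend. Next row=LF[0]=2
  step 3: row=2, L[2]='o', prepend. Next row=LF[2]=4
  step 4: row=4, L[4]='u', prepend. Next row=LF[4]=5
  step 5: row=5, L[5]='a', prepend. Next row=LF[5]=1
  step 6: row=1, L[1]='i', prepend. Next row=LF[1]=3
Reversed output: iauoi$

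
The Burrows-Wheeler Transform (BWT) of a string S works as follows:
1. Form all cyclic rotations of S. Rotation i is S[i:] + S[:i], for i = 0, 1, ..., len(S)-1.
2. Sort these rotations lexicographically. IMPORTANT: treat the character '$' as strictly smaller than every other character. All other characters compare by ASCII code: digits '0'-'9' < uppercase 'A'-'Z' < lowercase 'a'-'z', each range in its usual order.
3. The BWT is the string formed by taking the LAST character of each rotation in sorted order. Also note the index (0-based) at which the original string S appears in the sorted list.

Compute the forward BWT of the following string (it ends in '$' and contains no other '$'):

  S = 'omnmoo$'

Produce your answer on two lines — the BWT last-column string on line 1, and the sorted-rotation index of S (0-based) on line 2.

Answer: oonmo$m
5

Derivation:
All 7 rotations (rotation i = S[i:]+S[:i]):
  rot[0] = omnmoo$
  rot[1] = mnmoo$o
  rot[2] = nmoo$om
  rot[3] = moo$omn
  rot[4] = oo$omnm
  rot[5] = o$omnmo
  rot[6] = $omnmoo
Sorted (with $ < everything):
  sorted[0] = $omnmoo  (last char: 'o')
  sorted[1] = mnmoo$o  (last char: 'o')
  sorted[2] = moo$omn  (last char: 'n')
  sorted[3] = nmoo$om  (last char: 'm')
  sorted[4] = o$omnmo  (last char: 'o')
  sorted[5] = omnmoo$  (last char: '$')
  sorted[6] = oo$omnm  (last char: 'm')
Last column: oonmo$m
Original string S is at sorted index 5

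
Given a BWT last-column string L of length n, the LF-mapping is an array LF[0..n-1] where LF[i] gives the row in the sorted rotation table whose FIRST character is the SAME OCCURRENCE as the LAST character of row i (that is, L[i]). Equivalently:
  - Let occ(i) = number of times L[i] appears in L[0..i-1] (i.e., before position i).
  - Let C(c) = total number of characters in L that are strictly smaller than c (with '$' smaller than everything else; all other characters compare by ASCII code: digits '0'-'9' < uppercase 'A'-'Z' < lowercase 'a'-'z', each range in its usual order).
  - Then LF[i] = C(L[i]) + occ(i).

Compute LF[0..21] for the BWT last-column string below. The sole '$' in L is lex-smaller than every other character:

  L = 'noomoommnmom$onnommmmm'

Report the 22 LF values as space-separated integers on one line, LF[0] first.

Answer: 11 15 16 1 17 18 2 3 12 4 19 5 0 20 13 14 21 6 7 8 9 10

Derivation:
Char counts: '$':1, 'm':10, 'n':4, 'o':7
C (first-col start): C('$')=0, C('m')=1, C('n')=11, C('o')=15
L[0]='n': occ=0, LF[0]=C('n')+0=11+0=11
L[1]='o': occ=0, LF[1]=C('o')+0=15+0=15
L[2]='o': occ=1, LF[2]=C('o')+1=15+1=16
L[3]='m': occ=0, LF[3]=C('m')+0=1+0=1
L[4]='o': occ=2, LF[4]=C('o')+2=15+2=17
L[5]='o': occ=3, LF[5]=C('o')+3=15+3=18
L[6]='m': occ=1, LF[6]=C('m')+1=1+1=2
L[7]='m': occ=2, LF[7]=C('m')+2=1+2=3
L[8]='n': occ=1, LF[8]=C('n')+1=11+1=12
L[9]='m': occ=3, LF[9]=C('m')+3=1+3=4
L[10]='o': occ=4, LF[10]=C('o')+4=15+4=19
L[11]='m': occ=4, LF[11]=C('m')+4=1+4=5
L[12]='$': occ=0, LF[12]=C('$')+0=0+0=0
L[13]='o': occ=5, LF[13]=C('o')+5=15+5=20
L[14]='n': occ=2, LF[14]=C('n')+2=11+2=13
L[15]='n': occ=3, LF[15]=C('n')+3=11+3=14
L[16]='o': occ=6, LF[16]=C('o')+6=15+6=21
L[17]='m': occ=5, LF[17]=C('m')+5=1+5=6
L[18]='m': occ=6, LF[18]=C('m')+6=1+6=7
L[19]='m': occ=7, LF[19]=C('m')+7=1+7=8
L[20]='m': occ=8, LF[20]=C('m')+8=1+8=9
L[21]='m': occ=9, LF[21]=C('m')+9=1+9=10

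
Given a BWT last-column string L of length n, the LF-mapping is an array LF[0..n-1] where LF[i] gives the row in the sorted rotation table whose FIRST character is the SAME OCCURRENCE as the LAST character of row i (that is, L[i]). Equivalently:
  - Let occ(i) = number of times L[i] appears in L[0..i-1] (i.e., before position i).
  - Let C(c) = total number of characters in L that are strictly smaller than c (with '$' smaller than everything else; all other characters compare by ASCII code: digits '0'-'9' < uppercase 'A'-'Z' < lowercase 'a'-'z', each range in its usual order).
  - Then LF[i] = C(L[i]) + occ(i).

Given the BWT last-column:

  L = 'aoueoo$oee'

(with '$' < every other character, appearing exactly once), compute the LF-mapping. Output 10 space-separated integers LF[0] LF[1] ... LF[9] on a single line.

Char counts: '$':1, 'a':1, 'e':3, 'o':4, 'u':1
C (first-col start): C('$')=0, C('a')=1, C('e')=2, C('o')=5, C('u')=9
L[0]='a': occ=0, LF[0]=C('a')+0=1+0=1
L[1]='o': occ=0, LF[1]=C('o')+0=5+0=5
L[2]='u': occ=0, LF[2]=C('u')+0=9+0=9
L[3]='e': occ=0, LF[3]=C('e')+0=2+0=2
L[4]='o': occ=1, LF[4]=C('o')+1=5+1=6
L[5]='o': occ=2, LF[5]=C('o')+2=5+2=7
L[6]='$': occ=0, LF[6]=C('$')+0=0+0=0
L[7]='o': occ=3, LF[7]=C('o')+3=5+3=8
L[8]='e': occ=1, LF[8]=C('e')+1=2+1=3
L[9]='e': occ=2, LF[9]=C('e')+2=2+2=4

Answer: 1 5 9 2 6 7 0 8 3 4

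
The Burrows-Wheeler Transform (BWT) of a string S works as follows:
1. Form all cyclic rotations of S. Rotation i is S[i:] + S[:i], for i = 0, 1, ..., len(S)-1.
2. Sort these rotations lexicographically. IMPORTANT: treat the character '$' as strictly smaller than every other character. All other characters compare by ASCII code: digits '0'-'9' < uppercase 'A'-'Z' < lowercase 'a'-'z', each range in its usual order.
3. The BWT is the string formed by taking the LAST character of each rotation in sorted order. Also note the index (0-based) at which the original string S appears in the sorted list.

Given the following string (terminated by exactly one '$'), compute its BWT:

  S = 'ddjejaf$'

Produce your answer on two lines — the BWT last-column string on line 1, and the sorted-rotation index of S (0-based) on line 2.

All 8 rotations (rotation i = S[i:]+S[:i]):
  rot[0] = ddjejaf$
  rot[1] = djejaf$d
  rot[2] = jejaf$dd
  rot[3] = ejaf$ddj
  rot[4] = jaf$ddje
  rot[5] = af$ddjej
  rot[6] = f$ddjeja
  rot[7] = $ddjejaf
Sorted (with $ < everything):
  sorted[0] = $ddjejaf  (last char: 'f')
  sorted[1] = af$ddjej  (last char: 'j')
  sorted[2] = ddjejaf$  (last char: '$')
  sorted[3] = djejaf$d  (last char: 'd')
  sorted[4] = ejaf$ddj  (last char: 'j')
  sorted[5] = f$ddjeja  (last char: 'a')
  sorted[6] = jaf$ddje  (last char: 'e')
  sorted[7] = jejaf$dd  (last char: 'd')
Last column: fj$djaed
Original string S is at sorted index 2

Answer: fj$djaed
2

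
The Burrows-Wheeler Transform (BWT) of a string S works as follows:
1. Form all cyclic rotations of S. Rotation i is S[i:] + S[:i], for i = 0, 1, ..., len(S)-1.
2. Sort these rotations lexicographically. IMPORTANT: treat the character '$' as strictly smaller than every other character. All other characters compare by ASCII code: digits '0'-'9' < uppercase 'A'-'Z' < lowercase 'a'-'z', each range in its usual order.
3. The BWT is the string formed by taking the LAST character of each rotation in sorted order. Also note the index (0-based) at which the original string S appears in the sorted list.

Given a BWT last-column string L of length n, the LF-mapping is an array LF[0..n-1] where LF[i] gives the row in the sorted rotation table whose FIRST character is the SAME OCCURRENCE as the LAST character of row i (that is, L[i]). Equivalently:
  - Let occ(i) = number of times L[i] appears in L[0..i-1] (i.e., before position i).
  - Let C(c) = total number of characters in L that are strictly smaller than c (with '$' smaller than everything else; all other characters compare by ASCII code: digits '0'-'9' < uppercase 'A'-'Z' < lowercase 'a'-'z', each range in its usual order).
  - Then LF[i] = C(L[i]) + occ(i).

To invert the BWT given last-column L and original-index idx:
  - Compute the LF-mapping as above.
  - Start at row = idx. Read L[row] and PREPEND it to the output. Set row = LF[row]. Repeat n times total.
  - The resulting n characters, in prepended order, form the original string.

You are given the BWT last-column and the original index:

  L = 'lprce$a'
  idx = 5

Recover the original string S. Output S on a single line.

Answer: parcel$

Derivation:
LF mapping: 4 5 6 2 3 0 1
Walk LF starting at row 5, prepending L[row]:
  step 1: row=5, L[5]='$', prepend. Next row=LF[5]=0
  step 2: row=0, L[0]='l', prepend. Next row=LF[0]=4
  step 3: row=4, L[4]='e', prepend. Next row=LF[4]=3
  step 4: row=3, L[3]='c', prepend. Next row=LF[3]=2
  step 5: row=2, L[2]='r', prepend. Next row=LF[2]=6
  step 6: row=6, L[6]='a', prepend. Next row=LF[6]=1
  step 7: row=1, L[1]='p', prepend. Next row=LF[1]=5
Reversed output: parcel$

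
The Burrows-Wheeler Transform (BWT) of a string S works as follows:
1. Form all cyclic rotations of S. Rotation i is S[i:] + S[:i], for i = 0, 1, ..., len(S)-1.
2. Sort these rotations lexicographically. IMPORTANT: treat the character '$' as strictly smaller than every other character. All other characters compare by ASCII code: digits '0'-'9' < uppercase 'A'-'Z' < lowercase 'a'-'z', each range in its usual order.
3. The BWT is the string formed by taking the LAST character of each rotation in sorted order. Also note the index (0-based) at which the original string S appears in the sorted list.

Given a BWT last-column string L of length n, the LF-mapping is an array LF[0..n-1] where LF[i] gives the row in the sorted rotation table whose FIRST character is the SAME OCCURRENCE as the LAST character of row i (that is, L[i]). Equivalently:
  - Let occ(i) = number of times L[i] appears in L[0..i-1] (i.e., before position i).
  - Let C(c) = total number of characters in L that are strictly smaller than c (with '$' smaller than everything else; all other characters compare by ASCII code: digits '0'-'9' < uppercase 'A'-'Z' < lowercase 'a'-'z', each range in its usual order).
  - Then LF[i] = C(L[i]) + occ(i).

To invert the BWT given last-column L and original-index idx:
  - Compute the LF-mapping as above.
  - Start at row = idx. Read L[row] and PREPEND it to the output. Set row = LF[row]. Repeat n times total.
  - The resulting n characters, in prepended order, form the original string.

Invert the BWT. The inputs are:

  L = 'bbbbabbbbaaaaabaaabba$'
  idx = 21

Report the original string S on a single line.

LF mapping: 11 12 13 14 1 15 16 17 18 2 3 4 5 6 19 7 8 9 20 21 10 0
Walk LF starting at row 21, prepending L[row]:
  step 1: row=21, L[21]='$', prepend. Next row=LF[21]=0
  step 2: row=0, L[0]='b', prepend. Next row=LF[0]=11
  step 3: row=11, L[11]='a', prepend. Next row=LF[11]=4
  step 4: row=4, L[4]='a', prepend. Next row=LF[4]=1
  step 5: row=1, L[1]='b', prepend. Next row=LF[1]=12
  step 6: row=12, L[12]='a', prepend. Next row=LF[12]=5
  step 7: row=5, L[5]='b', prepend. Next row=LF[5]=15
  step 8: row=15, L[15]='a', prepend. Next row=LF[15]=7
  step 9: row=7, L[7]='b', prepend. Next row=LF[7]=17
  step 10: row=17, L[17]='a', prepend. Next row=LF[17]=9
  step 11: row=9, L[9]='a', prepend. Next row=LF[9]=2
  step 12: row=2, L[2]='b', prepend. Next row=LF[2]=13
  step 13: row=13, L[13]='a', prepend. Next row=LF[13]=6
  step 14: row=6, L[6]='b', prepend. Next row=LF[6]=16
  step 15: row=16, L[16]='a', prepend. Next row=LF[16]=8
  step 16: row=8, L[8]='b', prepend. Next row=LF[8]=18
  step 17: row=18, L[18]='b', prepend. Next row=LF[18]=20
  step 18: row=20, L[20]='a', prepend. Next row=LF[20]=10
  step 19: row=10, L[10]='a', prepend. Next row=LF[10]=3
  step 20: row=3, L[3]='b', prepend. Next row=LF[3]=14
  step 21: row=14, L[14]='b', prepend. Next row=LF[14]=19
  step 22: row=19, L[19]='b', prepend. Next row=LF[19]=21
Reversed output: bbbaabbababaabababaab$

Answer: bbbaabbababaabababaab$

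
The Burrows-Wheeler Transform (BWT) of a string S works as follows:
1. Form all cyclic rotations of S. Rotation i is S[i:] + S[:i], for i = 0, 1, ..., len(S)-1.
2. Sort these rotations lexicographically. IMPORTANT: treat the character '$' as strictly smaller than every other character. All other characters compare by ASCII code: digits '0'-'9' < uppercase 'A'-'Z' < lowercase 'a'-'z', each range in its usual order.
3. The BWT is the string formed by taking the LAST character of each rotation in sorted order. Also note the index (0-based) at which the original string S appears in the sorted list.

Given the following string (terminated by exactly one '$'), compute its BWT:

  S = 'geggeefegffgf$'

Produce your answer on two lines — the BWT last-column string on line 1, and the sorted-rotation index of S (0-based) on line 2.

All 14 rotations (rotation i = S[i:]+S[:i]):
  rot[0] = geggeefegffgf$
  rot[1] = eggeefegffgf$g
  rot[2] = ggeefegffgf$ge
  rot[3] = geefegffgf$geg
  rot[4] = eefegffgf$gegg
  rot[5] = efegffgf$gegge
  rot[6] = fegffgf$geggee
  rot[7] = egffgf$geggeef
  rot[8] = gffgf$geggeefe
  rot[9] = ffgf$geggeefeg
  rot[10] = fgf$geggeefegf
  rot[11] = gf$geggeefegff
  rot[12] = f$geggeefegffg
  rot[13] = $geggeefegffgf
Sorted (with $ < everything):
  sorted[0] = $geggeefegffgf  (last char: 'f')
  sorted[1] = eefegffgf$gegg  (last char: 'g')
  sorted[2] = efegffgf$gegge  (last char: 'e')
  sorted[3] = egffgf$geggeef  (last char: 'f')
  sorted[4] = eggeefegffgf$g  (last char: 'g')
  sorted[5] = f$geggeefegffg  (last char: 'g')
  sorted[6] = fegffgf$geggee  (last char: 'e')
  sorted[7] = ffgf$geggeefeg  (last char: 'g')
  sorted[8] = fgf$geggeefegf  (last char: 'f')
  sorted[9] = geefegffgf$geg  (last char: 'g')
  sorted[10] = geggeefegffgf$  (last char: '$')
  sorted[11] = gf$geggeefegff  (last char: 'f')
  sorted[12] = gffgf$geggeefe  (last char: 'e')
  sorted[13] = ggeefegffgf$ge  (last char: 'e')
Last column: fgefggegfg$fee
Original string S is at sorted index 10

Answer: fgefggegfg$fee
10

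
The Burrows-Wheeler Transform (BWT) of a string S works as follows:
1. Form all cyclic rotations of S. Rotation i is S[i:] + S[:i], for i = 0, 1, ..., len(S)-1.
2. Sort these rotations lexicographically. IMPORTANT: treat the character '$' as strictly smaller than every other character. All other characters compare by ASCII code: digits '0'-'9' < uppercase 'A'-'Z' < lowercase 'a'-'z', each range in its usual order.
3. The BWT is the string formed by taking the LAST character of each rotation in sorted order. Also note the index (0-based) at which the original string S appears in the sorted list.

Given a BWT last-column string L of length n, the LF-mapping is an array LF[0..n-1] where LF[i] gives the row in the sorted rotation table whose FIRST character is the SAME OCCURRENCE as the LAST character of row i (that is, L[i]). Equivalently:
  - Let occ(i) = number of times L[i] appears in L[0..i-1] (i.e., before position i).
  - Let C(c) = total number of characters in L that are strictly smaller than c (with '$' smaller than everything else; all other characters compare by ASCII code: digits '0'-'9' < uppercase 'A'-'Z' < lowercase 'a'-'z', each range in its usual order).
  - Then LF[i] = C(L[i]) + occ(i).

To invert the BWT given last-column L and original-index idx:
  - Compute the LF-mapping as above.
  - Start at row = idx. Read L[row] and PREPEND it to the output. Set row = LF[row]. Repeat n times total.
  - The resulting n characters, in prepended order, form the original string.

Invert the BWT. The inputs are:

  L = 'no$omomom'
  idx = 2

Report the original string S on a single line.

Answer: momooomn$

Derivation:
LF mapping: 4 5 0 6 1 7 2 8 3
Walk LF starting at row 2, prepending L[row]:
  step 1: row=2, L[2]='$', prepend. Next row=LF[2]=0
  step 2: row=0, L[0]='n', prepend. Next row=LF[0]=4
  step 3: row=4, L[4]='m', prepend. Next row=LF[4]=1
  step 4: row=1, L[1]='o', prepend. Next row=LF[1]=5
  step 5: row=5, L[5]='o', prepend. Next row=LF[5]=7
  step 6: row=7, L[7]='o', prepend. Next row=LF[7]=8
  step 7: row=8, L[8]='m', prepend. Next row=LF[8]=3
  step 8: row=3, L[3]='o', prepend. Next row=LF[3]=6
  step 9: row=6, L[6]='m', prepend. Next row=LF[6]=2
Reversed output: momooomn$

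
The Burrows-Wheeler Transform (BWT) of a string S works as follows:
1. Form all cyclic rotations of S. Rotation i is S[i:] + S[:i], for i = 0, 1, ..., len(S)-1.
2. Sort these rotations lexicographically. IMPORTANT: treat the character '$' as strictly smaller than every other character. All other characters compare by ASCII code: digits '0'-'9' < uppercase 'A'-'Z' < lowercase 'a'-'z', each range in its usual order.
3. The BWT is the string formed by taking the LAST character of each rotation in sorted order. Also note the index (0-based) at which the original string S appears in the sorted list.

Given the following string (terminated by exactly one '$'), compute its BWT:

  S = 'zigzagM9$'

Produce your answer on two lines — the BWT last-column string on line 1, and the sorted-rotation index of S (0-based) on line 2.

All 9 rotations (rotation i = S[i:]+S[:i]):
  rot[0] = zigzagM9$
  rot[1] = igzagM9$z
  rot[2] = gzagM9$zi
  rot[3] = zagM9$zig
  rot[4] = agM9$zigz
  rot[5] = gM9$zigza
  rot[6] = M9$zigzag
  rot[7] = 9$zigzagM
  rot[8] = $zigzagM9
Sorted (with $ < everything):
  sorted[0] = $zigzagM9  (last char: '9')
  sorted[1] = 9$zigzagM  (last char: 'M')
  sorted[2] = M9$zigzag  (last char: 'g')
  sorted[3] = agM9$zigz  (last char: 'z')
  sorted[4] = gM9$zigza  (last char: 'a')
  sorted[5] = gzagM9$zi  (last char: 'i')
  sorted[6] = igzagM9$z  (last char: 'z')
  sorted[7] = zagM9$zig  (last char: 'g')
  sorted[8] = zigzagM9$  (last char: '$')
Last column: 9Mgzaizg$
Original string S is at sorted index 8

Answer: 9Mgzaizg$
8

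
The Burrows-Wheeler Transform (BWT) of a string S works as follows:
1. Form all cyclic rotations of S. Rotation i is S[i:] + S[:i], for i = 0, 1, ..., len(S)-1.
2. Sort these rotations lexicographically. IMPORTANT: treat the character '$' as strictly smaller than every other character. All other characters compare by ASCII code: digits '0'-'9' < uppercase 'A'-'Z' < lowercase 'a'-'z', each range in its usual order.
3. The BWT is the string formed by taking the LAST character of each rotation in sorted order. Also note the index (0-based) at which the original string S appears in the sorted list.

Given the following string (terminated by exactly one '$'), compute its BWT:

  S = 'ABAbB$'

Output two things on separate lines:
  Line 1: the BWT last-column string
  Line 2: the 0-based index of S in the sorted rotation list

All 6 rotations (rotation i = S[i:]+S[:i]):
  rot[0] = ABAbB$
  rot[1] = BAbB$A
  rot[2] = AbB$AB
  rot[3] = bB$ABA
  rot[4] = B$ABAb
  rot[5] = $ABAbB
Sorted (with $ < everything):
  sorted[0] = $ABAbB  (last char: 'B')
  sorted[1] = ABAbB$  (last char: '$')
  sorted[2] = AbB$AB  (last char: 'B')
  sorted[3] = B$ABAb  (last char: 'b')
  sorted[4] = BAbB$A  (last char: 'A')
  sorted[5] = bB$ABA  (last char: 'A')
Last column: B$BbAA
Original string S is at sorted index 1

Answer: B$BbAA
1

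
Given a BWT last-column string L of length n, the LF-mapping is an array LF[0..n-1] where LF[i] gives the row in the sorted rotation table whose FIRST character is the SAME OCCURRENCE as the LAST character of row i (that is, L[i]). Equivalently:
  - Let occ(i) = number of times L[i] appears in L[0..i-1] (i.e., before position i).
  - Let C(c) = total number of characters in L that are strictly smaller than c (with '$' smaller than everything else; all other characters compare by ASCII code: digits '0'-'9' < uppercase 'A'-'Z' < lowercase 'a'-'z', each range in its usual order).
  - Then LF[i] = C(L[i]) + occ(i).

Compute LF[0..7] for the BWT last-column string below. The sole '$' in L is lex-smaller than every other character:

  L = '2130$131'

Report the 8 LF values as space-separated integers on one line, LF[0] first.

Char counts: '$':1, '0':1, '1':3, '2':1, '3':2
C (first-col start): C('$')=0, C('0')=1, C('1')=2, C('2')=5, C('3')=6
L[0]='2': occ=0, LF[0]=C('2')+0=5+0=5
L[1]='1': occ=0, LF[1]=C('1')+0=2+0=2
L[2]='3': occ=0, LF[2]=C('3')+0=6+0=6
L[3]='0': occ=0, LF[3]=C('0')+0=1+0=1
L[4]='$': occ=0, LF[4]=C('$')+0=0+0=0
L[5]='1': occ=1, LF[5]=C('1')+1=2+1=3
L[6]='3': occ=1, LF[6]=C('3')+1=6+1=7
L[7]='1': occ=2, LF[7]=C('1')+2=2+2=4

Answer: 5 2 6 1 0 3 7 4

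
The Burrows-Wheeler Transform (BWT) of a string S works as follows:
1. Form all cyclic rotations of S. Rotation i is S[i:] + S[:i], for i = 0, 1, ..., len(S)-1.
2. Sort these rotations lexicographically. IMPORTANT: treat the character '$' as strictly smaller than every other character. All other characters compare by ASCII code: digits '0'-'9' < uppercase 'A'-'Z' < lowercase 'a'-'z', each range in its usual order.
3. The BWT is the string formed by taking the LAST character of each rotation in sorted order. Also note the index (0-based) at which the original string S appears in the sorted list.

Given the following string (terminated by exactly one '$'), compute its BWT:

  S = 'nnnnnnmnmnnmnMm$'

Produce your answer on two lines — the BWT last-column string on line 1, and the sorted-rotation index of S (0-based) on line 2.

Answer: mnMnnnmnnmmnnnn$
15

Derivation:
All 16 rotations (rotation i = S[i:]+S[:i]):
  rot[0] = nnnnnnmnmnnmnMm$
  rot[1] = nnnnnmnmnnmnMm$n
  rot[2] = nnnnmnmnnmnMm$nn
  rot[3] = nnnmnmnnmnMm$nnn
  rot[4] = nnmnmnnmnMm$nnnn
  rot[5] = nmnmnnmnMm$nnnnn
  rot[6] = mnmnnmnMm$nnnnnn
  rot[7] = nmnnmnMm$nnnnnnm
  rot[8] = mnnmnMm$nnnnnnmn
  rot[9] = nnmnMm$nnnnnnmnm
  rot[10] = nmnMm$nnnnnnmnmn
  rot[11] = mnMm$nnnnnnmnmnn
  rot[12] = nMm$nnnnnnmnmnnm
  rot[13] = Mm$nnnnnnmnmnnmn
  rot[14] = m$nnnnnnmnmnnmnM
  rot[15] = $nnnnnnmnmnnmnMm
Sorted (with $ < everything):
  sorted[0] = $nnnnnnmnmnnmnMm  (last char: 'm')
  sorted[1] = Mm$nnnnnnmnmnnmn  (last char: 'n')
  sorted[2] = m$nnnnnnmnmnnmnM  (last char: 'M')
  sorted[3] = mnMm$nnnnnnmnmnn  (last char: 'n')
  sorted[4] = mnmnnmnMm$nnnnnn  (last char: 'n')
  sorted[5] = mnnmnMm$nnnnnnmn  (last char: 'n')
  sorted[6] = nMm$nnnnnnmnmnnm  (last char: 'm')
  sorted[7] = nmnMm$nnnnnnmnmn  (last char: 'n')
  sorted[8] = nmnmnnmnMm$nnnnn  (last char: 'n')
  sorted[9] = nmnnmnMm$nnnnnnm  (last char: 'm')
  sorted[10] = nnmnMm$nnnnnnmnm  (last char: 'm')
  sorted[11] = nnmnmnnmnMm$nnnn  (last char: 'n')
  sorted[12] = nnnmnmnnmnMm$nnn  (last char: 'n')
  sorted[13] = nnnnmnmnnmnMm$nn  (last char: 'n')
  sorted[14] = nnnnnmnmnnmnMm$n  (last char: 'n')
  sorted[15] = nnnnnnmnmnnmnMm$  (last char: '$')
Last column: mnMnnnmnnmmnnnn$
Original string S is at sorted index 15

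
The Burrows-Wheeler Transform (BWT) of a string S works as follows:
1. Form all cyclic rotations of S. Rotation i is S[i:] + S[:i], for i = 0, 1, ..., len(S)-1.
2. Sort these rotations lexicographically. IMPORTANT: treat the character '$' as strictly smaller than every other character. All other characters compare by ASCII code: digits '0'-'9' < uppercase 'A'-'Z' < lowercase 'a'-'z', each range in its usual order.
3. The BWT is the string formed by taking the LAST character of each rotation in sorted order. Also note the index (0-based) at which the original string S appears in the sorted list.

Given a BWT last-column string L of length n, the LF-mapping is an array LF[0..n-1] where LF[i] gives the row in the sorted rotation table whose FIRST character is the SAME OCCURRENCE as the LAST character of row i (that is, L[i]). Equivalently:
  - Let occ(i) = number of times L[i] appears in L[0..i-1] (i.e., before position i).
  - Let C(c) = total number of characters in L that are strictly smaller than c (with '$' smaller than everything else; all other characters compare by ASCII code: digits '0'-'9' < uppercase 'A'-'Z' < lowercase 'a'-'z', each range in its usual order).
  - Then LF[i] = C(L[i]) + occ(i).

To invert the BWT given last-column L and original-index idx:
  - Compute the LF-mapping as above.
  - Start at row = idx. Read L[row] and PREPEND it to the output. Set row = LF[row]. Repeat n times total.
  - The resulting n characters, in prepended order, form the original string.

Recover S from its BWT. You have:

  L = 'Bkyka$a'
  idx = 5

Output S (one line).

Answer: kayakB$

Derivation:
LF mapping: 1 4 6 5 2 0 3
Walk LF starting at row 5, prepending L[row]:
  step 1: row=5, L[5]='$', prepend. Next row=LF[5]=0
  step 2: row=0, L[0]='B', prepend. Next row=LF[0]=1
  step 3: row=1, L[1]='k', prepend. Next row=LF[1]=4
  step 4: row=4, L[4]='a', prepend. Next row=LF[4]=2
  step 5: row=2, L[2]='y', prepend. Next row=LF[2]=6
  step 6: row=6, L[6]='a', prepend. Next row=LF[6]=3
  step 7: row=3, L[3]='k', prepend. Next row=LF[3]=5
Reversed output: kayakB$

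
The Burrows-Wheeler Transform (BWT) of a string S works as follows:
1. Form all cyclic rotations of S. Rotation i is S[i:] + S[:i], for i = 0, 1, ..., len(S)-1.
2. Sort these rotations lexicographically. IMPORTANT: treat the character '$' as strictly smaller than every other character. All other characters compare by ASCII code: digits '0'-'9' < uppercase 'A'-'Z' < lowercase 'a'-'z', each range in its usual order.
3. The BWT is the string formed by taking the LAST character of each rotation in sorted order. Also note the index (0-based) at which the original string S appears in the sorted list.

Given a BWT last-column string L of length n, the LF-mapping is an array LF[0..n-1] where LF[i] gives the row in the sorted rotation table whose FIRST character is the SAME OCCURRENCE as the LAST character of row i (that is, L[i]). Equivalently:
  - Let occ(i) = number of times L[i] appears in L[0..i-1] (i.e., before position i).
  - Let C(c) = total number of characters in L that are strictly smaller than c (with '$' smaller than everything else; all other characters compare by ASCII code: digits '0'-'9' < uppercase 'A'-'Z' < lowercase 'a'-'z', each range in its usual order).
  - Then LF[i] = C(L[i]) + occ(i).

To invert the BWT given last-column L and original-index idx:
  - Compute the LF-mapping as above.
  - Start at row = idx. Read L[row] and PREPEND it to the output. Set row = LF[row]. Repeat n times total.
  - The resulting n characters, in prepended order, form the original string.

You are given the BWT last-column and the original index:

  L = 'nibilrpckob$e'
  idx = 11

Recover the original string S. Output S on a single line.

LF mapping: 9 5 1 6 8 12 11 3 7 10 2 0 4
Walk LF starting at row 11, prepending L[row]:
  step 1: row=11, L[11]='$', prepend. Next row=LF[11]=0
  step 2: row=0, L[0]='n', prepend. Next row=LF[0]=9
  step 3: row=9, L[9]='o', prepend. Next row=LF[9]=10
  step 4: row=10, L[10]='b', prepend. Next row=LF[10]=2
  step 5: row=2, L[2]='b', prepend. Next row=LF[2]=1
  step 6: row=1, L[1]='i', prepend. Next row=LF[1]=5
  step 7: row=5, L[5]='r', prepend. Next row=LF[5]=12
  step 8: row=12, L[12]='e', prepend. Next row=LF[12]=4
  step 9: row=4, L[4]='l', prepend. Next row=LF[4]=8
  step 10: row=8, L[8]='k', prepend. Next row=LF[8]=7
  step 11: row=7, L[7]='c', prepend. Next row=LF[7]=3
  step 12: row=3, L[3]='i', prepend. Next row=LF[3]=6
  step 13: row=6, L[6]='p', prepend. Next row=LF[6]=11
Reversed output: pickleribbon$

Answer: pickleribbon$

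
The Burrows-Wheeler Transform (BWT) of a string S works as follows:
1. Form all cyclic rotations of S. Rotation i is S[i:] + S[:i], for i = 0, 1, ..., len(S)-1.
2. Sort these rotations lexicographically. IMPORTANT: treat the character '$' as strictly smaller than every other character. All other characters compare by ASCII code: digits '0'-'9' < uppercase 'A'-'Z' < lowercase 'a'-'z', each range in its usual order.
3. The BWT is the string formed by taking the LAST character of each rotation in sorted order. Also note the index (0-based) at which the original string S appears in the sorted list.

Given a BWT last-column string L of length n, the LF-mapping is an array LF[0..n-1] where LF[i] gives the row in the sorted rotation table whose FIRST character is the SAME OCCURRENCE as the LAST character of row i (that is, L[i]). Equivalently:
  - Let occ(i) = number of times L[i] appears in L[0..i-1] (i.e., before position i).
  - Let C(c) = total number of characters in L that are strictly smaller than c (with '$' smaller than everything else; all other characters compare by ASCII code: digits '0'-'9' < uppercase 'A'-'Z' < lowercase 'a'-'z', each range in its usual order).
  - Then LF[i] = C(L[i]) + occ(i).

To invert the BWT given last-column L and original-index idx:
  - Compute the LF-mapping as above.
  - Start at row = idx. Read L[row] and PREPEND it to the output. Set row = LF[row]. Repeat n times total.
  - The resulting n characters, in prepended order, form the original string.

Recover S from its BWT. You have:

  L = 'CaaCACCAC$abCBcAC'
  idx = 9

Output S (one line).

LF mapping: 5 12 13 6 1 7 8 2 9 0 14 15 10 4 16 3 11
Walk LF starting at row 9, prepending L[row]:
  step 1: row=9, L[9]='$', prepend. Next row=LF[9]=0
  step 2: row=0, L[0]='C', prepend. Next row=LF[0]=5
  step 3: row=5, L[5]='C', prepend. Next row=LF[5]=7
  step 4: row=7, L[7]='A', prepend. Next row=LF[7]=2
  step 5: row=2, L[2]='a', prepend. Next row=LF[2]=13
  step 6: row=13, L[13]='B', prepend. Next row=LF[13]=4
  step 7: row=4, L[4]='A', prepend. Next row=LF[4]=1
  step 8: row=1, L[1]='a', prepend. Next row=LF[1]=12
  step 9: row=12, L[12]='C', prepend. Next row=LF[12]=10
  step 10: row=10, L[10]='a', prepend. Next row=LF[10]=14
  step 11: row=14, L[14]='c', prepend. Next row=LF[14]=16
  step 12: row=16, L[16]='C', prepend. Next row=LF[16]=11
  step 13: row=11, L[11]='b', prepend. Next row=LF[11]=15
  step 14: row=15, L[15]='A', prepend. Next row=LF[15]=3
  step 15: row=3, L[3]='C', prepend. Next row=LF[3]=6
  step 16: row=6, L[6]='C', prepend. Next row=LF[6]=8
  step 17: row=8, L[8]='C', prepend. Next row=LF[8]=9
Reversed output: CCCAbCcaCaABaACC$

Answer: CCCAbCcaCaABaACC$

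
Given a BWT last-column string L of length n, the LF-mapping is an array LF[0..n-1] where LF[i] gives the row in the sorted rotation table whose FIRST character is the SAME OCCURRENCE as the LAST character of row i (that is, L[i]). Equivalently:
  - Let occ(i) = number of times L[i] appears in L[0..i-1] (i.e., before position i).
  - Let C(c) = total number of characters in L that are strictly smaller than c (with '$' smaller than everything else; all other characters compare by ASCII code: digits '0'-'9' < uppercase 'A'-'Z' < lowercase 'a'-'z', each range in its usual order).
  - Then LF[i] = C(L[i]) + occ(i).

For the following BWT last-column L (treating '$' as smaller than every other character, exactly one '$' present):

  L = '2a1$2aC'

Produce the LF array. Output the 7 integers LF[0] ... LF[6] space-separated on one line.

Char counts: '$':1, '1':1, '2':2, 'C':1, 'a':2
C (first-col start): C('$')=0, C('1')=1, C('2')=2, C('C')=4, C('a')=5
L[0]='2': occ=0, LF[0]=C('2')+0=2+0=2
L[1]='a': occ=0, LF[1]=C('a')+0=5+0=5
L[2]='1': occ=0, LF[2]=C('1')+0=1+0=1
L[3]='$': occ=0, LF[3]=C('$')+0=0+0=0
L[4]='2': occ=1, LF[4]=C('2')+1=2+1=3
L[5]='a': occ=1, LF[5]=C('a')+1=5+1=6
L[6]='C': occ=0, LF[6]=C('C')+0=4+0=4

Answer: 2 5 1 0 3 6 4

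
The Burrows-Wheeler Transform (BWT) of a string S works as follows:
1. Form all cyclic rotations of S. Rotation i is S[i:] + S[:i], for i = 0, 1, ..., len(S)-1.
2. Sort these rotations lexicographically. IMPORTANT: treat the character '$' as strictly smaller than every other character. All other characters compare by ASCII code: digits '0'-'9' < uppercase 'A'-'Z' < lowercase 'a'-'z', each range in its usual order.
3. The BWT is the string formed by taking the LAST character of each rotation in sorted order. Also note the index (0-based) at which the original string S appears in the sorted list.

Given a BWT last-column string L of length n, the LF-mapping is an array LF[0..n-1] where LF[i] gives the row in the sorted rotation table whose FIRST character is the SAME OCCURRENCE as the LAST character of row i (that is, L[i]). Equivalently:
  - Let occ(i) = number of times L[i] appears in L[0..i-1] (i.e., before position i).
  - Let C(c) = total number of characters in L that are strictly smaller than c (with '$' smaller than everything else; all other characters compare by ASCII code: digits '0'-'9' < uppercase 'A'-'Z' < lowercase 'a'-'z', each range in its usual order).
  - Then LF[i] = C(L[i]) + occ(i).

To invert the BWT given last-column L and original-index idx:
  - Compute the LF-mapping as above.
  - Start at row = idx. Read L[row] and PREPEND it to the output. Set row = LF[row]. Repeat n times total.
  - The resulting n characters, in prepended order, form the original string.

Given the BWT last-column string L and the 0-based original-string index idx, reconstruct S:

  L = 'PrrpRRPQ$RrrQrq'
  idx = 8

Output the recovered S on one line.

LF mapping: 1 10 11 8 5 6 2 3 0 7 12 13 4 14 9
Walk LF starting at row 8, prepending L[row]:
  step 1: row=8, L[8]='$', prepend. Next row=LF[8]=0
  step 2: row=0, L[0]='P', prepend. Next row=LF[0]=1
  step 3: row=1, L[1]='r', prepend. Next row=LF[1]=10
  step 4: row=10, L[10]='r', prepend. Next row=LF[10]=12
  step 5: row=12, L[12]='Q', prepend. Next row=LF[12]=4
  step 6: row=4, L[4]='R', prepend. Next row=LF[4]=5
  step 7: row=5, L[5]='R', prepend. Next row=LF[5]=6
  step 8: row=6, L[6]='P', prepend. Next row=LF[6]=2
  step 9: row=2, L[2]='r', prepend. Next row=LF[2]=11
  step 10: row=11, L[11]='r', prepend. Next row=LF[11]=13
  step 11: row=13, L[13]='r', prepend. Next row=LF[13]=14
  step 12: row=14, L[14]='q', prepend. Next row=LF[14]=9
  step 13: row=9, L[9]='R', prepend. Next row=LF[9]=7
  step 14: row=7, L[7]='Q', prepend. Next row=LF[7]=3
  step 15: row=3, L[3]='p', prepend. Next row=LF[3]=8
Reversed output: pQRqrrrPRRQrrP$

Answer: pQRqrrrPRRQrrP$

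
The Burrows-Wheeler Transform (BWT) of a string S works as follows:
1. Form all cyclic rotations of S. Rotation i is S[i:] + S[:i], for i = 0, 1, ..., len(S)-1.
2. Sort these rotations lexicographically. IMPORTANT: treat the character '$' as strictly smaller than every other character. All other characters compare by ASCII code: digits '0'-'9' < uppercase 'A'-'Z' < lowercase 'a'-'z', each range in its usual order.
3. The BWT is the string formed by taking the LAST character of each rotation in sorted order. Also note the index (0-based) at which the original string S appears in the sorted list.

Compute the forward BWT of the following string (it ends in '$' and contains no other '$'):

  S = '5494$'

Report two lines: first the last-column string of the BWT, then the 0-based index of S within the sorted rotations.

All 5 rotations (rotation i = S[i:]+S[:i]):
  rot[0] = 5494$
  rot[1] = 494$5
  rot[2] = 94$54
  rot[3] = 4$549
  rot[4] = $5494
Sorted (with $ < everything):
  sorted[0] = $5494  (last char: '4')
  sorted[1] = 4$549  (last char: '9')
  sorted[2] = 494$5  (last char: '5')
  sorted[3] = 5494$  (last char: '$')
  sorted[4] = 94$54  (last char: '4')
Last column: 495$4
Original string S is at sorted index 3

Answer: 495$4
3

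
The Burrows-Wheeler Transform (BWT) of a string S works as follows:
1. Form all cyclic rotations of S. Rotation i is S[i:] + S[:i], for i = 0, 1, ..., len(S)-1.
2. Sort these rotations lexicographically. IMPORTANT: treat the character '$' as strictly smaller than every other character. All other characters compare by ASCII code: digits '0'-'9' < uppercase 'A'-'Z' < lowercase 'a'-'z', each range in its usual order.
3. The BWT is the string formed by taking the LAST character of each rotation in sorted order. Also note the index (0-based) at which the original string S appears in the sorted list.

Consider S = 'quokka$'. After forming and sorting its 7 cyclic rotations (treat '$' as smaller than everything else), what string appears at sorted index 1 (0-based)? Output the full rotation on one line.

All 7 rotations (rotation i = S[i:]+S[:i]):
  rot[0] = quokka$
  rot[1] = uokka$q
  rot[2] = okka$qu
  rot[3] = kka$quo
  rot[4] = ka$quok
  rot[5] = a$quokk
  rot[6] = $quokka
Sorted (with $ < everything):
  sorted[0] = $quokka
  sorted[1] = a$quokk
  sorted[2] = ka$quok
  sorted[3] = kka$quo
  sorted[4] = okka$qu
  sorted[5] = quokka$
  sorted[6] = uokka$q
sorted[1] = a$quokk

Answer: a$quokk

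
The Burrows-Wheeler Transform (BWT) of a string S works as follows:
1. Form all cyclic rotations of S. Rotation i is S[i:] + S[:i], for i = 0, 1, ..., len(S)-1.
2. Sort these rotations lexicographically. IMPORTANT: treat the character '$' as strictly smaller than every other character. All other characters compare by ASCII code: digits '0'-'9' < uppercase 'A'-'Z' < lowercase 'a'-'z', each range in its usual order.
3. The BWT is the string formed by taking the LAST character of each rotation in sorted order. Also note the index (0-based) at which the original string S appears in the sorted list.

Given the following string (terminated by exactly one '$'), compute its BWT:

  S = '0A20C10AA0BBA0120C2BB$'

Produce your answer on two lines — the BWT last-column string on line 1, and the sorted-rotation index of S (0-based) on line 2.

Answer: BA$1A22C0A1CBA00BB2000
2

Derivation:
All 22 rotations (rotation i = S[i:]+S[:i]):
  rot[0] = 0A20C10AA0BBA0120C2BB$
  rot[1] = A20C10AA0BBA0120C2BB$0
  rot[2] = 20C10AA0BBA0120C2BB$0A
  rot[3] = 0C10AA0BBA0120C2BB$0A2
  rot[4] = C10AA0BBA0120C2BB$0A20
  rot[5] = 10AA0BBA0120C2BB$0A20C
  rot[6] = 0AA0BBA0120C2BB$0A20C1
  rot[7] = AA0BBA0120C2BB$0A20C10
  rot[8] = A0BBA0120C2BB$0A20C10A
  rot[9] = 0BBA0120C2BB$0A20C10AA
  rot[10] = BBA0120C2BB$0A20C10AA0
  rot[11] = BA0120C2BB$0A20C10AA0B
  rot[12] = A0120C2BB$0A20C10AA0BB
  rot[13] = 0120C2BB$0A20C10AA0BBA
  rot[14] = 120C2BB$0A20C10AA0BBA0
  rot[15] = 20C2BB$0A20C10AA0BBA01
  rot[16] = 0C2BB$0A20C10AA0BBA012
  rot[17] = C2BB$0A20C10AA0BBA0120
  rot[18] = 2BB$0A20C10AA0BBA0120C
  rot[19] = BB$0A20C10AA0BBA0120C2
  rot[20] = B$0A20C10AA0BBA0120C2B
  rot[21] = $0A20C10AA0BBA0120C2BB
Sorted (with $ < everything):
  sorted[0] = $0A20C10AA0BBA0120C2BB  (last char: 'B')
  sorted[1] = 0120C2BB$0A20C10AA0BBA  (last char: 'A')
  sorted[2] = 0A20C10AA0BBA0120C2BB$  (last char: '$')
  sorted[3] = 0AA0BBA0120C2BB$0A20C1  (last char: '1')
  sorted[4] = 0BBA0120C2BB$0A20C10AA  (last char: 'A')
  sorted[5] = 0C10AA0BBA0120C2BB$0A2  (last char: '2')
  sorted[6] = 0C2BB$0A20C10AA0BBA012  (last char: '2')
  sorted[7] = 10AA0BBA0120C2BB$0A20C  (last char: 'C')
  sorted[8] = 120C2BB$0A20C10AA0BBA0  (last char: '0')
  sorted[9] = 20C10AA0BBA0120C2BB$0A  (last char: 'A')
  sorted[10] = 20C2BB$0A20C10AA0BBA01  (last char: '1')
  sorted[11] = 2BB$0A20C10AA0BBA0120C  (last char: 'C')
  sorted[12] = A0120C2BB$0A20C10AA0BB  (last char: 'B')
  sorted[13] = A0BBA0120C2BB$0A20C10A  (last char: 'A')
  sorted[14] = A20C10AA0BBA0120C2BB$0  (last char: '0')
  sorted[15] = AA0BBA0120C2BB$0A20C10  (last char: '0')
  sorted[16] = B$0A20C10AA0BBA0120C2B  (last char: 'B')
  sorted[17] = BA0120C2BB$0A20C10AA0B  (last char: 'B')
  sorted[18] = BB$0A20C10AA0BBA0120C2  (last char: '2')
  sorted[19] = BBA0120C2BB$0A20C10AA0  (last char: '0')
  sorted[20] = C10AA0BBA0120C2BB$0A20  (last char: '0')
  sorted[21] = C2BB$0A20C10AA0BBA0120  (last char: '0')
Last column: BA$1A22C0A1CBA00BB2000
Original string S is at sorted index 2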